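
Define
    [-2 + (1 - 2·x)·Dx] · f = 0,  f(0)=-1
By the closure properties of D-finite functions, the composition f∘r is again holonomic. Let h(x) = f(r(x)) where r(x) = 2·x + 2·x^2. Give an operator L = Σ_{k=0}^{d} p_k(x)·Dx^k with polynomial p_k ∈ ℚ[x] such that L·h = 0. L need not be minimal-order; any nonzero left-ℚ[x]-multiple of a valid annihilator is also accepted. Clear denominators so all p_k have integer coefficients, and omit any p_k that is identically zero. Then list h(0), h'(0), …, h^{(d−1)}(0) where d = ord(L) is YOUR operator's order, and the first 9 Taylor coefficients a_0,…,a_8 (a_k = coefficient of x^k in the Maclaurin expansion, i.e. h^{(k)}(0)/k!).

L = (4 + 8·x) + (-1 + 4·x + 4·x^2)·Dx  (order 1).
h: a_k = -1, -4, -20, -96, -464, -2240, -10816, -52224, -252160, …
ICs: h(0) = -1.

f: a_k = -1, -2, -4, -8, -16, -32, -64, -128, -256, …
h₀=f(r): pull back L_f along r ⇒ L₀.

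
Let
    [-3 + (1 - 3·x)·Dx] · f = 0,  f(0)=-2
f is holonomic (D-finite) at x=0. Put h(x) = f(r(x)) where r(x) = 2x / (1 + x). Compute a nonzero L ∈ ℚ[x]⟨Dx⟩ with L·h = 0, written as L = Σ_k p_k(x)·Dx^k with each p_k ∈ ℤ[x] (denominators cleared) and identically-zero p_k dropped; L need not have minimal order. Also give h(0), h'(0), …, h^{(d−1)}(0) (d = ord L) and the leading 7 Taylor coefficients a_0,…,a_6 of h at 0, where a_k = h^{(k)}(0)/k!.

L = 6 + (-1 + 4·x + 5·x^2)·Dx  (order 1).
h: a_k = -2, -12, -60, -300, -1500, -7500, -37500, …
ICs: h(0) = -2.

f: a_k = -2, -6, -18, -54, -162, -486, -1458, …
h₀=f(r): pull back L_f along r ⇒ L₀.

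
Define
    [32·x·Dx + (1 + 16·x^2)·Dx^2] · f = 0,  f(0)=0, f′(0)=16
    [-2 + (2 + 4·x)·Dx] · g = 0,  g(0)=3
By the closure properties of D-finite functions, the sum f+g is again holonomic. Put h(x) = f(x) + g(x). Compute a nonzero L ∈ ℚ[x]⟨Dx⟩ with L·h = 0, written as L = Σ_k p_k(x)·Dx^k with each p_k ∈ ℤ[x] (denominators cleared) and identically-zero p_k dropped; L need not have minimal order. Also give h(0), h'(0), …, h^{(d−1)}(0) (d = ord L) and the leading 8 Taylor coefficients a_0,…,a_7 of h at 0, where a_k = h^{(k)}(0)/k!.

f: a_k = 0, 16, 0, -256/3, 0, 4096/5, 0, -65536/7, …
g: a_k = 3, 3, -3/2, 3/2, -15/8, 21/8, -63/16, 99/16, …
L₀ := lclm(L_f,L_g); ord L₀ ≤ 2+1.
L = (-32 - 160·x + 1536·x^2 + 1536·x^3)·Dx + (-35 - 128·x + 1312·x^2 + 6144·x^3 + 5376·x^4)·Dx^2 + (-1 + 30·x + 96·x^2 + 576·x^3 + 1792·x^4 + 1536·x^5)·Dx^3  (order 3).
h: a_k = 3, 19, -3/2, -503/6, -15/8, 32873/40, -63/16, -1047883/112, …
ICs: h(0) = 3, h′(0) = 19, h′′(0) = -3.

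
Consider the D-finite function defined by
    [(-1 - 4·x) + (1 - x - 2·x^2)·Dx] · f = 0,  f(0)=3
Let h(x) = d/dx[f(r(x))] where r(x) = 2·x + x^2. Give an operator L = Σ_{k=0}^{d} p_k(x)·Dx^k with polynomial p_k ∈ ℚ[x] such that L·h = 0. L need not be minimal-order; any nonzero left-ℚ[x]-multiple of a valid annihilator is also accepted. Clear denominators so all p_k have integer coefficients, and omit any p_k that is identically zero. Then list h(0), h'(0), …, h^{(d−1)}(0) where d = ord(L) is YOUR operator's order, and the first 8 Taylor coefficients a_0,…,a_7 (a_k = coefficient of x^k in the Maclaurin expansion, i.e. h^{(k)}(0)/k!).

L = (13 + 52·x + 186·x^2 + 160·x^3 + 40·x^4) + (-1 - 5·x + 26·x^2 + 62·x^3 + 40·x^4 + 8·x^5)·Dx  (order 1).
h: a_k = 6, 78, 468, 2868, 15810, 84618, 438984, 2232648, …
ICs: h(0) = 6.

f: a_k = 3, 3, 9, 15, 33, 63, 129, 255, …
Change of var in L_f (x↦r) gives L₀.
Derive L from L₀ (diff closure).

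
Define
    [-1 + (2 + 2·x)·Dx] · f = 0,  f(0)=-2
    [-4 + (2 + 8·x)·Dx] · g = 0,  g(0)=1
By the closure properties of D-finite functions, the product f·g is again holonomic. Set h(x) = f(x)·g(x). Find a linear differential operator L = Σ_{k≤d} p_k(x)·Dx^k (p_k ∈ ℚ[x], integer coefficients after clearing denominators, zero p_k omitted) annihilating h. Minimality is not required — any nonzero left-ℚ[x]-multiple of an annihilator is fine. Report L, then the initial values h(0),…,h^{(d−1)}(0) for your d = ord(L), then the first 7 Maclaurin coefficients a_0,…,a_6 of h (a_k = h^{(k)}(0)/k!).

f: a_k = -2, -1, 1/4, -1/8, 5/64, -7/128, 21/512, …
g: a_k = 1, 2, -2, 4, -10, 28, -84, …
h₀=f·g: eliminate ⇒ L₀, order ≤ 1·1.
L = (-5 - 8·x) + (2 + 10·x + 8·x^2)·Dx  (order 1).
h: a_k = -2, -5, 9/4, -45/8, 981/64, -5715/128, 70029/512, …
ICs: h(0) = -2.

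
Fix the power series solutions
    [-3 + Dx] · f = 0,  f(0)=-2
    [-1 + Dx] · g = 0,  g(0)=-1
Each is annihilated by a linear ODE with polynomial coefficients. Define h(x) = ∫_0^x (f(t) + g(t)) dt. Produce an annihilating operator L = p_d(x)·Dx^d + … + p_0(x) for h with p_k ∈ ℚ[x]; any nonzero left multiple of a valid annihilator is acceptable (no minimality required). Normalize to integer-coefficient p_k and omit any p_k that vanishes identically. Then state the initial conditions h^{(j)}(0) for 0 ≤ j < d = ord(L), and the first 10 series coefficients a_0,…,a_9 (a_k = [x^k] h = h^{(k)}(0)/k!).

L = 3·Dx - 4·Dx^2 + Dx^3  (order 3).
h: a_k = 0, -3, -7/2, -19/6, -55/24, -163/120, -487/720, -1459/5040, -125/1152, -13123/362880, …
ICs: h(0) = 0, h′(0) = -3, h′′(0) = -7.

f: a_k = -2, -6, -9, -9, -27/4, -81/20, -81/40, -243/280, -729/2240, -243/2240, …
g: a_k = -1, -1, -1/2, -1/6, -1/24, -1/120, -1/720, -1/5040, -1/40320, -1/362880, …
f+g: L₀ = lclm(L_f,L_g), ord ≤ 1+1.
∫: right-multiply L₀ by Dx.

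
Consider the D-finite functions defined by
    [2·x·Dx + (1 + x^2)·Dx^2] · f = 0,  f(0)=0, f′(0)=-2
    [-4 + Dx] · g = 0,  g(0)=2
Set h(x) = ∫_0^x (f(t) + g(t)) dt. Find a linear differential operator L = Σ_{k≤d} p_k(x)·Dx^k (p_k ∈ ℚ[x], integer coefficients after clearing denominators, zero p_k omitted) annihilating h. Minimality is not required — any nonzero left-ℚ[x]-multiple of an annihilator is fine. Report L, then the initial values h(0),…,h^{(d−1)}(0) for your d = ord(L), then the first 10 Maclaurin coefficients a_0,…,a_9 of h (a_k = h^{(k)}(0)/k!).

f: a_k = 0, -2, 0, 2/3, 0, -2/5, 0, 2/7, 0, -2/9, …
g: a_k = 2, 8, 16, 64/3, 64/3, 256/15, 512/45, 2048/315, 1024/315, 4096/2835, …
f+g: L₀ = lclm(L_f,L_g), ord ≤ 2+1.
∫: right-multiply L₀ by Dx.
L = (4 - 16·x - 12·x^2 - 16·x^3)·Dx^2 + (-9 - 13·x^2 - 8·x^4)·Dx^3 + (2 + x + 4·x^2 + x^3 + 2·x^4)·Dx^4  (order 4).
h: a_k = 0, 2, 3, 16/3, 11/2, 64/15, 25/9, 512/315, 1069/1260, 1024/2835, …
ICs: h(0) = 0, h′(0) = 2, h′′(0) = 6, h′′′(0) = 32.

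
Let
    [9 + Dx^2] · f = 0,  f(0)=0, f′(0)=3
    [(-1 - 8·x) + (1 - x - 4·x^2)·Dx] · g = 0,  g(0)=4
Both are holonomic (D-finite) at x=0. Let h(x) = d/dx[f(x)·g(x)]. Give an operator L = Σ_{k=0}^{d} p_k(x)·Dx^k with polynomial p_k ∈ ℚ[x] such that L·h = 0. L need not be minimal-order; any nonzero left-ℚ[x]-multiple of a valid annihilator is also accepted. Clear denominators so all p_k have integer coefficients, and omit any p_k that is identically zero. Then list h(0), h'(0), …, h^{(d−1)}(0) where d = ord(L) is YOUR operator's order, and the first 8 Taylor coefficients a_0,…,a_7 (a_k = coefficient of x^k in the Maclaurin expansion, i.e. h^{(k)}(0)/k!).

L = (-33 - 162·x - 567·x^2 + 648·x^3 + 1296·x^4) + (6 + 66·x + 216·x^2 + 576·x^3)·Dx + (1 - 10·x - 31·x^2 + 72·x^3 + 144·x^4)·Dx^2  (order 2).
h: a_k = 12, 24, 126, 360, 2661/2, 18783/5, 236427/20, 1174086/35, …
ICs: h(0) = 12, h′(0) = 24.

f: a_k = 0, 3, 0, -9/2, 0, 81/40, 0, -243/560, …
g: a_k = 4, 4, 20, 36, 116, 260, 724, 1764, …
Product ⇒ symmetric product L₀, ord ≤ 2.
Differentiate: ansatz ord ≤ ord L₀ ⇒ L.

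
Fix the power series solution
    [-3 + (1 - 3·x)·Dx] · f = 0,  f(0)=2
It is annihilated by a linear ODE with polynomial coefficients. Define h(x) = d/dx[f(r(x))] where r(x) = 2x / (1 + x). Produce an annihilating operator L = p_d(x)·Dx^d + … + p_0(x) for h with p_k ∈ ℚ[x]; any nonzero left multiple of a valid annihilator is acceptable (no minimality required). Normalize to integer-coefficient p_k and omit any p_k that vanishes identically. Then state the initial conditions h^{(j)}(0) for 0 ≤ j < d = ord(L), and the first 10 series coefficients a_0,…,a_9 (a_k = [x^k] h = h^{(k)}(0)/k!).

L = 10 + (-1 + 5·x)·Dx  (order 1).
h: a_k = 12, 120, 900, 6000, 37500, 225000, 1312500, 7500000, 42187500, 234375000, …
ICs: h(0) = 12.

f: a_k = 2, 6, 18, 54, 162, 486, 1458, 4374, 13122, 39366, …
Change of var in L_f (x↦r) gives L₀.
h=h₀': d/dx-closure on L₀ ⇒ L.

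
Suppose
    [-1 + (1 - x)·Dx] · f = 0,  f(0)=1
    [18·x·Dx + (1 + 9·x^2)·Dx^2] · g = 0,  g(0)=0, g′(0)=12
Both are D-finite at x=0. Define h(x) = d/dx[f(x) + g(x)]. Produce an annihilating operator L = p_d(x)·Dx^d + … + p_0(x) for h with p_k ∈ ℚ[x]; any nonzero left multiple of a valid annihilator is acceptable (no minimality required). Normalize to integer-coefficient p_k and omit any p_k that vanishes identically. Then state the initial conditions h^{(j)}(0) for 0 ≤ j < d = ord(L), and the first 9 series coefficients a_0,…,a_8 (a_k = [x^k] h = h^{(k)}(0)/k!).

f: a_k = 1, 1, 1, 1, 1, 1, 1, 1, 1, …
g: a_k = 0, 12, 0, -36, 0, 972/5, 0, -8748/7, 0, …
f+g: L₀ = lclm(L_f,L_g), ord ≤ 1+2.
Derive L from L₀ (diff closure).
L = (-18 + 72·x + 486·x^2) + (12 - 18·x - 180·x^2 + 486·x^3)·Dx + (-1 - 8·x - 72·x^3 + 81·x^4)·Dx^2  (order 2).
h: a_k = 13, 2, -105, 4, 977, 6, -8741, 8, 78741, …
ICs: h(0) = 13, h′(0) = 2.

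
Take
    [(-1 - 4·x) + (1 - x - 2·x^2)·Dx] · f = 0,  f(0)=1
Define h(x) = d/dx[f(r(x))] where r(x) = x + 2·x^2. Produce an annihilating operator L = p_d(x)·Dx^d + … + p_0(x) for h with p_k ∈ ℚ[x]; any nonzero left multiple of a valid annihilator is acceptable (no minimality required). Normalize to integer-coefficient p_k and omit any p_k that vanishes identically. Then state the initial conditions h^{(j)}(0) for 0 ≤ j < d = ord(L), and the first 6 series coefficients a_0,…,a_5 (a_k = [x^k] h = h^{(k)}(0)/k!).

L = (10 + 72·x + 240·x^2 + 544·x^3 + 1344·x^4 + 1920·x^5 + 1280·x^6) + (-1 - 7·x - 12·x^2 + 32·x^3 + 200·x^4 + 384·x^5 + 448·x^6 + 256·x^7)·Dx  (order 1).
h: a_k = 1, 10, 51, 212, 845, 3342, …
ICs: h(0) = 1.

f: a_k = 1, 1, 3, 5, 11, 21, …
Change of var in L_f (x↦r) gives L₀.
Differentiate: ansatz ord ≤ ord L₀ ⇒ L.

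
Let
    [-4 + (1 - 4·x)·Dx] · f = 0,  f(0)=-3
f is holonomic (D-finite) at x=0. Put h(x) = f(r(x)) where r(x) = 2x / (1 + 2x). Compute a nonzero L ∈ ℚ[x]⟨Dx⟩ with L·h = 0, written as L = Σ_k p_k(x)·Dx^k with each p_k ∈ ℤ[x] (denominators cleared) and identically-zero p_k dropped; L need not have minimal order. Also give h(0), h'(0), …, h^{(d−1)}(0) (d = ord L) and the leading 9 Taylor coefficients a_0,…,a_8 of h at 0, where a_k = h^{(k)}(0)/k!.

f: a_k = -3, -12, -48, -192, -768, -3072, -12288, -49152, -196608, …
f∘r: x↦r, Dx↦Dx/r' in L_f ⇒ L₀.
L = 8 + (-1 + 4·x + 12·x^2)·Dx  (order 1).
h: a_k = -3, -24, -144, -864, -5184, -31104, -186624, -1119744, -6718464, …
ICs: h(0) = -3.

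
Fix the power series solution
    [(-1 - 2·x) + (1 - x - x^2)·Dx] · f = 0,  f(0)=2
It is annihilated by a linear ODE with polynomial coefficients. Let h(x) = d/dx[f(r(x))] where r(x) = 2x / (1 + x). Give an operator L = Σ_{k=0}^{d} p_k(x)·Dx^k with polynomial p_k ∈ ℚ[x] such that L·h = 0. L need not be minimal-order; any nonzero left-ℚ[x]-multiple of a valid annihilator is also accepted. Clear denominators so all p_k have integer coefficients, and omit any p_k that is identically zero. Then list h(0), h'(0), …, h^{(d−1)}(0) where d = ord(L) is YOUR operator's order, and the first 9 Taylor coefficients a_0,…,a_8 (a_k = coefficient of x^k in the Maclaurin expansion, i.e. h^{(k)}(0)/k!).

f: a_k = 2, 2, 4, 6, 10, 16, 26, 42, 68, …
Substitute x→r, Dx→(1/r')Dx; clear ⇒ L₀.
Derive L from L₀ (diff closure).
L = (6 + 30·x + 90·x^2 + 50·x^3) + (-1 - 6·x + 30·x^3 + 25·x^4)·Dx  (order 1).
h: a_k = 4, 24, 60, 240, 500, 1800, 3500, 12000, 22500, …
ICs: h(0) = 4.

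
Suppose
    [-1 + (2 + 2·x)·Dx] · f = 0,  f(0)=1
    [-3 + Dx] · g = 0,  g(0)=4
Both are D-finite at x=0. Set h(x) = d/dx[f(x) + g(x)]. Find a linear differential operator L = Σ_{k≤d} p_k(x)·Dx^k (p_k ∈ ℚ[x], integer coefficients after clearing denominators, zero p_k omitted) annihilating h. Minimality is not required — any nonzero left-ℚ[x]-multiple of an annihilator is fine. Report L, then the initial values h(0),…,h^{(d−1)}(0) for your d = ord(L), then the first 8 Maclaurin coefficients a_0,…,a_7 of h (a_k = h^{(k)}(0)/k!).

L = (-27 - 18·x) + (-33 - 72·x - 36·x^2)·Dx + (14 + 26·x + 12·x^2)·Dx^2  (order 2).
h: a_k = 25/2, 143/4, 867/16, 1723/32, 10403/256, 61893/2560, 125571/10240, 731481/143360, …
ICs: h(0) = 25/2, h′(0) = 143/4.

f: a_k = 1, 1/2, -1/8, 1/16, -5/128, 7/256, -21/1024, 33/2048, …
g: a_k = 4, 12, 18, 18, 27/2, 81/10, 81/20, 243/140, …
L₀ := lclm(L_f,L_g); ord L₀ ≤ 1+1.
Differentiate: ansatz ord ≤ ord L₀ ⇒ L.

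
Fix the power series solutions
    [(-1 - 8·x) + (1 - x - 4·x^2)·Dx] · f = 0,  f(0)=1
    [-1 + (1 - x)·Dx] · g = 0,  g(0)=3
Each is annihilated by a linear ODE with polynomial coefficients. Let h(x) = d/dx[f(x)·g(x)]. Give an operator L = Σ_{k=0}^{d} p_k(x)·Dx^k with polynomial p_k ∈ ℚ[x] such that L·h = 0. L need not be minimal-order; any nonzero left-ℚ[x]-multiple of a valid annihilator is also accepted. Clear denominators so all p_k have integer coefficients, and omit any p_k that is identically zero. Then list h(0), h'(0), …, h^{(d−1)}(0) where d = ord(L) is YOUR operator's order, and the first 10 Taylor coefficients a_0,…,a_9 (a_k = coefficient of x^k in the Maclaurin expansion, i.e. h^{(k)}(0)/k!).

L = (7 + 6·x + 3·x^2 - 96·x^3 + 96·x^4) + (-1 - x + 15·x^2 - 7·x^3 - 30·x^4 + 24·x^5)·Dx  (order 1).
h: a_k = 6, 42, 144, 540, 1650, 5238, 15372, 45528, 130302, 372450, …
ICs: h(0) = 6.

f: a_k = 1, 1, 5, 9, 29, 65, 181, 441, 1165, 2929, …
g: a_k = 3, 3, 3, 3, 3, 3, 3, 3, 3, 3, …
Sym-product of L_f,L_g gives L₀ (≤ ord 1).
h=h₀': d/dx-closure on L₀ ⇒ L.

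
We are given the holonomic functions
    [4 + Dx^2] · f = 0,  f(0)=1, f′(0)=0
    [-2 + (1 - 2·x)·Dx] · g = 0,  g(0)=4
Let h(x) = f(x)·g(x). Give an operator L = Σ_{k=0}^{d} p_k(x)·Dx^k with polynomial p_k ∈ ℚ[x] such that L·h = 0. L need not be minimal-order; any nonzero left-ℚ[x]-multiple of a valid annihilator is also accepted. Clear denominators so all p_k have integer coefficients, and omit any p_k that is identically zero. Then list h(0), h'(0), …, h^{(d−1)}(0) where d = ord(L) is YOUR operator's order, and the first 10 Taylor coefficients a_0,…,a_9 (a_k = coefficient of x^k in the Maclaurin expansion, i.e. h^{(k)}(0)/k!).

f: a_k = 1, 0, -2, 0, 2/3, 0, -4/45, 0, 2/315, 0, …
g: a_k = 4, 8, 16, 32, 64, 128, 256, 512, 1024, 2048, …
h₀=f·g: eliminate ⇒ L₀, order ≤ 2·1.
L = (-4 + 8·x) + 4·Dx + (-1 + 2·x)·Dx^2  (order 2).
h: a_k = 4, 8, 8, 16, 104/3, 208/3, 6224/45, 12448/45, 34856/63, 69712/63, …
ICs: h(0) = 4, h′(0) = 8.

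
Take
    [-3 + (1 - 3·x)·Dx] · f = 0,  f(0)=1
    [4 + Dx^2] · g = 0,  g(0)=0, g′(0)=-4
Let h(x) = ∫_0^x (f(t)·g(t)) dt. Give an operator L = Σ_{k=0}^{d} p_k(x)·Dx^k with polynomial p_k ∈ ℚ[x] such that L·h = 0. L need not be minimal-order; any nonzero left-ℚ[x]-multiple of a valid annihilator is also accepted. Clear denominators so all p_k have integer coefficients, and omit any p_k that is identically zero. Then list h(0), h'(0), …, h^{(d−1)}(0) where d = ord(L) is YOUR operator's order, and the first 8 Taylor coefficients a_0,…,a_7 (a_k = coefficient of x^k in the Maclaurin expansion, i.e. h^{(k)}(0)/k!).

L = (-4 + 12·x)·Dx + 6·Dx^2 + (-1 + 3·x)·Dx^3  (order 3).
h: a_k = 0, 0, -2, -4, -25/3, -20, -2254/45, -644/5, …
ICs: h(0) = 0, h′(0) = 0, h′′(0) = -4.

f: a_k = 1, 3, 9, 27, 81, 243, 729, 2187, …
g: a_k = 0, -4, 0, 8/3, 0, -8/15, 0, 16/315, …
h₀=f·g: eliminate ⇒ L₀, order ≤ 1·2.
Integrate: L := L₀·Dx.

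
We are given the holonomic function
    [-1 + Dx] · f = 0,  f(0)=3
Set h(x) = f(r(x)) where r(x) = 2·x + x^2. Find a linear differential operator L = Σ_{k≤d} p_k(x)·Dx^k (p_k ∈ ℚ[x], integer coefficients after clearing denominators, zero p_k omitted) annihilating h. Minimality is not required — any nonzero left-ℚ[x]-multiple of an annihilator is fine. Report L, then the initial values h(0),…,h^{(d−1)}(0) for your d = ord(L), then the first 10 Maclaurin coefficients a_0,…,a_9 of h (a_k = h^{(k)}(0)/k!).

L = (-2 - 2·x) + Dx  (order 1).
h: a_k = 3, 6, 9, 10, 19/2, 39/5, 173/30, 407/105, 135/56, 5281/3780, …
ICs: h(0) = 3.

f: a_k = 3, 3, 3/2, 1/2, 1/8, 1/40, 1/240, 1/1680, 1/13440, 1/120960, …
L₀ from L_f via x↦r, Dx↦r'^{-1}Dx.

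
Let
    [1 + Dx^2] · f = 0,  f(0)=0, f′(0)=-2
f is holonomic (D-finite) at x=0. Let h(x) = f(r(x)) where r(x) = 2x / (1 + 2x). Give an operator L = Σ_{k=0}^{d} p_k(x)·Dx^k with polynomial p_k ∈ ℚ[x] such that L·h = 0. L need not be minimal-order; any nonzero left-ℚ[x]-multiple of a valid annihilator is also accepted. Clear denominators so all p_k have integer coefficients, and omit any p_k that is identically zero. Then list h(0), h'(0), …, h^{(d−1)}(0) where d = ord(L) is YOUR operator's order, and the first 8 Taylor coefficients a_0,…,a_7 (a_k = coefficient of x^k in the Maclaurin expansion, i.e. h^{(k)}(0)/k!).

f: a_k = 0, -2, 0, 1/3, 0, -1/60, 0, 1/2520, …
h₀=f(r): pull back L_f along r ⇒ L₀.
L = 4 + (4 + 24·x + 48·x^2 + 32·x^3)·Dx + (1 + 8·x + 24·x^2 + 32·x^3 + 16·x^4)·Dx^2  (order 2).
h: a_k = 0, -4, 8, -40/3, 16, -8/15, -80, 110896/315, …
ICs: h(0) = 0, h′(0) = -4.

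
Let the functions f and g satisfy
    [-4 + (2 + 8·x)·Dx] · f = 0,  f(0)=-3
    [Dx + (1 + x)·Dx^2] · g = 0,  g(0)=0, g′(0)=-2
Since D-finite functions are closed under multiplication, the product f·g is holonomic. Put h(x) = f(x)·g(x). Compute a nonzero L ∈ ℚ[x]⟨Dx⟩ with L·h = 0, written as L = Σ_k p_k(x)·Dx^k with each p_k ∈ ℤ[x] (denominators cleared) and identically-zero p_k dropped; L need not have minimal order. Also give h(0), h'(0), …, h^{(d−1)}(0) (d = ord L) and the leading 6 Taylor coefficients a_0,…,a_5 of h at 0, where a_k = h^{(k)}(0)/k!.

f: a_k = -3, -6, 6, -12, 30, -84, …
g: a_k = 0, -2, 1, -2/3, 1/2, -2/5, …
Sym-product of L_f,L_g gives L₀ (≤ ord 2).
L = (10 + 4·x) + (-3 - 12·x)·Dx + (1 + 9·x + 24·x^2 + 16·x^3)·Dx^2  (order 2).
h: a_k = 0, 6, 9, -16, 65/2, -389/5, …
ICs: h(0) = 0, h′(0) = 6.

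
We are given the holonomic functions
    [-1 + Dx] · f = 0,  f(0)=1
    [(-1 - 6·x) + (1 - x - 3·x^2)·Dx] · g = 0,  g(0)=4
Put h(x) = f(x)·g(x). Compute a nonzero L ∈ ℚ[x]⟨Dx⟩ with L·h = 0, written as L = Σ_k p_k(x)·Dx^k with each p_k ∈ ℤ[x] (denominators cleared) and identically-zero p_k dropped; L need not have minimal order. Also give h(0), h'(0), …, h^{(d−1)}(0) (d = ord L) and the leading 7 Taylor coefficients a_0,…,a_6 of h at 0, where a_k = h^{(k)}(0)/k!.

L = (2 + 5·x - 3·x^2) + (-1 + x + 3·x^2)·Dx  (order 1).
h: a_k = 4, 8, 22, 140/3, 677/6, 3793/15, 106447/180, …
ICs: h(0) = 4.

f: a_k = 1, 1, 1/2, 1/6, 1/24, 1/120, 1/720, …
g: a_k = 4, 4, 16, 28, 76, 160, 388, …
L₀ := L_f ⊗_s L_g (sym. prod.), ord ≤ 1.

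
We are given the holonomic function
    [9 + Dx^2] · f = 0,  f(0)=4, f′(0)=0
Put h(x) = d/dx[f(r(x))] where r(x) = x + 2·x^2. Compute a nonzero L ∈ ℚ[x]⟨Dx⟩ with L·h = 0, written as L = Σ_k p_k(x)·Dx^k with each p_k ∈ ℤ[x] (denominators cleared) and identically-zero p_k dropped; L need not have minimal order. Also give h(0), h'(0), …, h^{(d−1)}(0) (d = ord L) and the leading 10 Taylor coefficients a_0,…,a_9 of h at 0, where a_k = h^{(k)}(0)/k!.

L = (57 + 144·x + 864·x^2 + 2304·x^3 + 2304·x^4) + (-12 - 48·x)·Dx + (1 + 8·x + 16·x^2)·Dx^2  (order 2).
h: a_k = 0, -36, -216, -234, 540, 19197/10, 13419/5, -29511/140, -401679/70, -10070649/1120, …
ICs: h(0) = 0, h′(0) = -36.

f: a_k = 4, 0, -18, 0, 27/2, 0, -81/20, 0, 729/1120, 0, …
h₀=f(r): pull back L_f along r ⇒ L₀.
h=h₀': d/dx-closure on L₀ ⇒ L.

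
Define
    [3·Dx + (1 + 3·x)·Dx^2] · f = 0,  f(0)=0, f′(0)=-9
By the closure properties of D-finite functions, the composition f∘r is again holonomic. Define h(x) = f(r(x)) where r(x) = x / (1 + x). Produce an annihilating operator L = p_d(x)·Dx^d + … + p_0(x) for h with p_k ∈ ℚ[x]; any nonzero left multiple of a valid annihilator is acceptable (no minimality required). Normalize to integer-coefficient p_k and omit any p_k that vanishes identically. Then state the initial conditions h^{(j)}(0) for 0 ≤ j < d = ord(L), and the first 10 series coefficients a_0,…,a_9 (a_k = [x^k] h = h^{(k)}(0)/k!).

f: a_k = 0, -9, 27/2, -27, 243/4, -729/5, 729/2, -6561/7, 19683/8, -6561, …
L₀ from L_f via x↦r, Dx↦r'^{-1}Dx.
L = (5 + 8·x)·Dx + (1 + 5·x + 4·x^2)·Dx^2  (order 2).
h: a_k = 0, -9, 45/2, -63, 765/4, -3069/5, 4095/2, -49149/7, 196605/8, -87381, …
ICs: h(0) = 0, h′(0) = -9.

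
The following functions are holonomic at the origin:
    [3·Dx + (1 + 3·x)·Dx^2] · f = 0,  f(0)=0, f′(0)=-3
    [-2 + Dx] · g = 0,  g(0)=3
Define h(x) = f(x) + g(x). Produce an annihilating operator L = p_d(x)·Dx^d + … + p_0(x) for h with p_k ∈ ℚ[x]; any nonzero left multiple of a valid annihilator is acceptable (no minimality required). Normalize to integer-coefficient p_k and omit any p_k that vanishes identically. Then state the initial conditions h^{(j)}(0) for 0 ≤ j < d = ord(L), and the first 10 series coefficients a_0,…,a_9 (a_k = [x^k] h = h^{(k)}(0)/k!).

f: a_k = 0, -3, 9/2, -9, 81/4, -243/5, 243/2, -2187/7, 6561/8, -2187, …
g: a_k = 3, 6, 6, 4, 2, 4/5, 4/15, 8/105, 2/105, 4/945, …
h₀=f+g: left-lcm gives L₀, ord ≤ 3.
L = (-48 - 36·x)·Dx + (14 - 24·x - 36·x^2)·Dx^2 + (5 + 21·x + 18·x^2)·Dx^3  (order 3).
h: a_k = 3, 3, 21/2, -5, 89/4, -239/5, 3653/30, -32797/105, 688921/840, -2066711/945, …
ICs: h(0) = 3, h′(0) = 3, h′′(0) = 21.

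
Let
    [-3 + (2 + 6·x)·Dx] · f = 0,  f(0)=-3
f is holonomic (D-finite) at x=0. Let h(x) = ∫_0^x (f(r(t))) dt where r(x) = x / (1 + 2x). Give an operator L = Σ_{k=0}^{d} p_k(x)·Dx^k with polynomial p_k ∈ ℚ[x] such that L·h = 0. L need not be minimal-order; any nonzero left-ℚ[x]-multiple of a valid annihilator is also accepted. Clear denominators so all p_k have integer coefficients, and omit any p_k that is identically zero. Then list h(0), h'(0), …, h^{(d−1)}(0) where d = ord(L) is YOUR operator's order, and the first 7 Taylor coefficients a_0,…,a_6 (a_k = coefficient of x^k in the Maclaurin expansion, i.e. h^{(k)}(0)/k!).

f: a_k = -3, -9/2, 27/8, -81/16, 1215/128, -5103/256, 45927/1024, …
h₀=f(r): pull back L_f along r ⇒ L₀.
h=∫h₀ ⇒ L = L₀·Dx.
L = -3·Dx + (2 + 14·x + 20·x^2)·Dx^2  (order 2).
h: a_k = 0, -3, -9/4, 33/8, -585/64, 2979/128, -33909/512, …
ICs: h(0) = 0, h′(0) = -3.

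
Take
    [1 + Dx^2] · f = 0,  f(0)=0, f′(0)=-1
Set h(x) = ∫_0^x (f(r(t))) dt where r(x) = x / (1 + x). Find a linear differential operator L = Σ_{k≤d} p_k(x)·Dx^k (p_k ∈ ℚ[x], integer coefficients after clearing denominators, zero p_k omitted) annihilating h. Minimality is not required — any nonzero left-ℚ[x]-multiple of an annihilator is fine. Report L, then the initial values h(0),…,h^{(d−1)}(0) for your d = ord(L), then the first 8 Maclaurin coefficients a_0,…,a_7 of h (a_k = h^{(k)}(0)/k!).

L = Dx + (2 + 6·x + 6·x^2 + 2·x^3)·Dx^2 + (1 + 4·x + 6·x^2 + 4·x^3 + x^4)·Dx^3  (order 3).
h: a_k = 0, 0, -1/2, 1/3, -5/24, 1/10, -1/720, -5/56, …
ICs: h(0) = 0, h′(0) = 0, h′′(0) = -1.

f: a_k = 0, -1, 0, 1/6, 0, -1/120, 0, 1/5040, …
h₀=f(r): pull back L_f along r ⇒ L₀.
∫: right-multiply L₀ by Dx.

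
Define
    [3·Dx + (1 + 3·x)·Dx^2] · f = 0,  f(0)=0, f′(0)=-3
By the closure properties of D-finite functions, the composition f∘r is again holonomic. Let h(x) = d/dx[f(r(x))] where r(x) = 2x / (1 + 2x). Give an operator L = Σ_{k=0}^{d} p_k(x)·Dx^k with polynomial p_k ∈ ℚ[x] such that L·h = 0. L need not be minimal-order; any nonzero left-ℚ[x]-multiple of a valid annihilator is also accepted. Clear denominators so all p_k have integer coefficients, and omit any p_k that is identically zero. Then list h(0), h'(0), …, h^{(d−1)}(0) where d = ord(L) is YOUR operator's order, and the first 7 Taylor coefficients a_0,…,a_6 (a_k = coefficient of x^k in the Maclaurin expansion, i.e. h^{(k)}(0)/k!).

L = (10 + 32·x) + (1 + 10·x + 16·x^2)·Dx  (order 1).
h: a_k = -6, 60, -504, 4080, -32736, 262080, -2097024, …
ICs: h(0) = -6.

f: a_k = 0, -3, 9/2, -9, 81/4, -243/5, 243/2, …
Change of var in L_f (x↦r) gives L₀.
Differentiate: ansatz ord ≤ ord L₀ ⇒ L.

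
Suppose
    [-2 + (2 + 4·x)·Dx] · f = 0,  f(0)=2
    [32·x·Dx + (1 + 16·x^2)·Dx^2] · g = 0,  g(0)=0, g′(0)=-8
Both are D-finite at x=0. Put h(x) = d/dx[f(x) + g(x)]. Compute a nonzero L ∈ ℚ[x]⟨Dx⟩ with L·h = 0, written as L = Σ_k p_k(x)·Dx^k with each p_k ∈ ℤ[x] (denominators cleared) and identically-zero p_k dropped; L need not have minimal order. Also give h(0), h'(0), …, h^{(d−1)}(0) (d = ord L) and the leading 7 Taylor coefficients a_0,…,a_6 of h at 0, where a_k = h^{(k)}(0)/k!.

L = (-32 - 160·x + 1536·x^2 + 1536·x^3) + (-35 - 128·x + 1312·x^2 + 6144·x^3 + 5376·x^4)·Dx + (-1 + 30·x + 96·x^2 + 576·x^3 + 1792·x^4 + 1536·x^5)·Dx^2  (order 2).
h: a_k = -6, -2, 131, -5, -8157/4, -63/4, 262375/8, …
ICs: h(0) = -6, h′(0) = -2.

f: a_k = 2, 2, -1, 1, -5/4, 7/4, -21/8, …
g: a_k = 0, -8, 0, 128/3, 0, -2048/5, 0, …
Sum ⇒ L₀ = lclm(L_f,L_g) in ℚ(x)⟨Dx⟩.
h₀' ⇒ L via d/dx closure of L₀.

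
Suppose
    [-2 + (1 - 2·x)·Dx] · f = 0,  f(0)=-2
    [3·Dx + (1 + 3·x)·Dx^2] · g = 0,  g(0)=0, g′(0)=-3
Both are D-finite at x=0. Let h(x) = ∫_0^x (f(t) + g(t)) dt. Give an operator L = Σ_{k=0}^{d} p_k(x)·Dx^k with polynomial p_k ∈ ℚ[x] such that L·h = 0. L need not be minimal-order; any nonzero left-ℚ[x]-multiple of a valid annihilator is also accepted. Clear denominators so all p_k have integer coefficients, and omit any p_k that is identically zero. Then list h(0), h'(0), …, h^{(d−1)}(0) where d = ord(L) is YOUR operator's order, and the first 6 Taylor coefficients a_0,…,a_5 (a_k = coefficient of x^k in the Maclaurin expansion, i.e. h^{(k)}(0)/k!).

L = (144 + 72·x)·Dx^2 + (6 + 216·x + 144·x^2)·Dx^3 + (-7 - 13·x + 36·x^2 + 36·x^3)·Dx^4  (order 4).
h: a_k = 0, -2, -7/2, -7/6, -25/4, -47/20, …
ICs: h(0) = 0, h′(0) = -2, h′′(0) = -7, h′′′(0) = -7.

f: a_k = -2, -4, -8, -16, -32, -64, …
g: a_k = 0, -3, 9/2, -9, 81/4, -243/5, …
Sum ⇒ L₀ = lclm(L_f,L_g) in ℚ(x)⟨Dx⟩.
Integrate: L := L₀·Dx.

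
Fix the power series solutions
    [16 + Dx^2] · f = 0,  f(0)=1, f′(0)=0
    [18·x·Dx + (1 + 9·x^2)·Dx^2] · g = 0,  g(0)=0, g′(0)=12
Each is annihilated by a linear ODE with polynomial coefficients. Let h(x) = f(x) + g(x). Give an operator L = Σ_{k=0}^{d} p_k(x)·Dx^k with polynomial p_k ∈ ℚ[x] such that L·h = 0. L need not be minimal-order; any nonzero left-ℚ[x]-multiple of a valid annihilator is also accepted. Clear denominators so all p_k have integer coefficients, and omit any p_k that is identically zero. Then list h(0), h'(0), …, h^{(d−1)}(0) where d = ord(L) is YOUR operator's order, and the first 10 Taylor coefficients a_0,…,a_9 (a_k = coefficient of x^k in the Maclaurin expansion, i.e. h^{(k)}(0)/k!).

f: a_k = 1, 0, -8, 0, 32/3, 0, -256/45, 0, 512/315, 0, …
g: a_k = 0, 12, 0, -36, 0, 972/5, 0, -8748/7, 0, 8748, …
L₀ := lclm(L_f,L_g); ord L₀ ≤ 2+2.
L = (-13248·x + 181440·x^3 + 186624·x^5)·Dx + (-16 + 6048·x^2 + 66096·x^4 + 93312·x^6)·Dx^2 + (-828·x + 11340·x^3 + 11664·x^5)·Dx^3 + (-1 + 378·x^2 + 4131·x^4 + 5832·x^6)·Dx^4  (order 4).
h: a_k = 1, 12, -8, -36, 32/3, 972/5, -256/45, -8748/7, 512/315, 8748, …
ICs: h(0) = 1, h′(0) = 12, h′′(0) = -16, h′′′(0) = -216.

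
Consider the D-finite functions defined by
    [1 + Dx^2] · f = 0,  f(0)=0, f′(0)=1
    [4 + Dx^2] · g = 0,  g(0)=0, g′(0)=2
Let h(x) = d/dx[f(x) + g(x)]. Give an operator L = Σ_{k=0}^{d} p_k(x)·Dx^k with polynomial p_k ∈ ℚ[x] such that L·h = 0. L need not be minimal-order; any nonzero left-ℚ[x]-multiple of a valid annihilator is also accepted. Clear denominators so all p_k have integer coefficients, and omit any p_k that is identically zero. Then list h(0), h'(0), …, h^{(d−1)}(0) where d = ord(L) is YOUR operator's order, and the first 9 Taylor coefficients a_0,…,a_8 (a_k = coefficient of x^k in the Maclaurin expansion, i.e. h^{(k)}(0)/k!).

f: a_k = 0, 1, 0, -1/6, 0, 1/120, 0, -1/5040, 0, …
g: a_k = 0, 2, 0, -4/3, 0, 4/15, 0, -8/315, 0, …
Weyl lclm of L_f,L_g ⇒ L₀ (ord ≤ 4).
Derive L from L₀ (diff closure).
L = 4 + 5·Dx^2 + Dx^4  (order 4).
h: a_k = 3, 0, -9/2, 0, 11/8, 0, -43/240, 0, 57/4480, …
ICs: h(0) = 3, h′(0) = 0, h′′(0) = -9, h′′′(0) = 0.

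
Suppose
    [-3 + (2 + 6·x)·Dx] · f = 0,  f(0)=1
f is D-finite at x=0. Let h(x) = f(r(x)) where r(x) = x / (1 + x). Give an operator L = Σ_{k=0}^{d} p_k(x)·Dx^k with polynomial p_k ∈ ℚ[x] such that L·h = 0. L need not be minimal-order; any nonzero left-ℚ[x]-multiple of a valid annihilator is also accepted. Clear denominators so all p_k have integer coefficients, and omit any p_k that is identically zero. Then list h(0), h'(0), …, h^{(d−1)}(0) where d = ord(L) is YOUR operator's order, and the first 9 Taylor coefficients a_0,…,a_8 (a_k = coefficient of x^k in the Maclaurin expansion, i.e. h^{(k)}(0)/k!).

L = -3 + (2 + 10·x + 8·x^2)·Dx  (order 1).
h: a_k = 1, 3/2, -21/8, 87/16, -1677/128, 9069/256, -106305/1024, 658335/2048, -33903165/32768, …
ICs: h(0) = 1.

f: a_k = 1, 3/2, -9/8, 27/16, -405/128, 1701/256, -15309/1024, 72171/2048, -2814669/32768, …
L₀ from L_f via x↦r, Dx↦r'^{-1}Dx.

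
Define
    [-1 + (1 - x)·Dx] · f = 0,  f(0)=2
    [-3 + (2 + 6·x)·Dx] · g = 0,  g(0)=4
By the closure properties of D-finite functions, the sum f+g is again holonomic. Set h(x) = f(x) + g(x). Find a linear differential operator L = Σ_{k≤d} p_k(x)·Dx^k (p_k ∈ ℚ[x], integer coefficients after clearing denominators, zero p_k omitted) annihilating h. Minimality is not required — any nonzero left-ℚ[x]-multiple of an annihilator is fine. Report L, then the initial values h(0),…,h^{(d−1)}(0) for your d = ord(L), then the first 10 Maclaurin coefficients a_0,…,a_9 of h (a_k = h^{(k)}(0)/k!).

L = (-21 - 27·x) + (17 + 30·x + 81·x^2)·Dx + (2 - 14·x - 42·x^2 + 54·x^3)·Dx^2  (order 2).
h: a_k = 6, 8, -5/2, 35/4, -341/32, 1829/64, -14797/256, 73195/512, -2798285/8192, 14106113/16384, …
ICs: h(0) = 6, h′(0) = 8.

f: a_k = 2, 2, 2, 2, 2, 2, 2, 2, 2, 2, …
g: a_k = 4, 6, -9/2, 27/4, -405/32, 1701/64, -15309/256, 72171/512, -2814669/8192, 14073345/16384, …
Weyl lclm of L_f,L_g ⇒ L₀ (ord ≤ 2).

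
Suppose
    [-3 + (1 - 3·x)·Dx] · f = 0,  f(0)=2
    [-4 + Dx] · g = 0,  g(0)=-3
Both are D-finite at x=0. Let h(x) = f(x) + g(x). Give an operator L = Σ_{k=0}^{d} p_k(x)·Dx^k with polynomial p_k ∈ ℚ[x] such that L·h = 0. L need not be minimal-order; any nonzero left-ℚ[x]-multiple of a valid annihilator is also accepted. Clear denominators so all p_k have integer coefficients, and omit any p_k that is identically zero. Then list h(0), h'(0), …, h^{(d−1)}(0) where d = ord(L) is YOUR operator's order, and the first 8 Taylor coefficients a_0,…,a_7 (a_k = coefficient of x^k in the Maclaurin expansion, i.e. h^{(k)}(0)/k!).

L = (-24 - 144·x) + (2 + 96·x - 144·x^2)·Dx + (1 - 15·x + 36·x^2)·Dx^2  (order 2).
h: a_k = -1, -6, -6, 22, 130, 2302/5, 21614/15, 458246/105, …
ICs: h(0) = -1, h′(0) = -6.

f: a_k = 2, 6, 18, 54, 162, 486, 1458, 4374, …
g: a_k = -3, -12, -24, -32, -32, -128/5, -256/15, -1024/105, …
Weyl lclm of L_f,L_g ⇒ L₀ (ord ≤ 2).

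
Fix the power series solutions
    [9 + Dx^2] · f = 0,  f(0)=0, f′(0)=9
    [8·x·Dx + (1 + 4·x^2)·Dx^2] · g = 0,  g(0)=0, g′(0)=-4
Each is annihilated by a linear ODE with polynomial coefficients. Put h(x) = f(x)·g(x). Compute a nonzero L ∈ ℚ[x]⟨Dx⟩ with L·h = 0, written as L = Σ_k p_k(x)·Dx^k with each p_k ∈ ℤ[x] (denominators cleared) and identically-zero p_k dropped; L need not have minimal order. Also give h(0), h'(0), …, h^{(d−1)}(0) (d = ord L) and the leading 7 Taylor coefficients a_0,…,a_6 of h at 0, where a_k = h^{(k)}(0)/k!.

L = (2925 + 31536·x^2 + 95904·x^4 + 186624·x^6 + 186624·x^8) + (2448·x + 20160·x^3 + 62208·x^5 + 82944·x^7)·Dx + (442 + 5088·x^2 + 19008·x^4 + 41472·x^6 + 41472·x^8)·Dx^2 + (272·x + 2240·x^3 + 6912·x^5 + 9216·x^7)·Dx^3 + (13 + 176·x^2 + 928·x^4 + 2304·x^6 + 2304·x^8)·Dx^4  (order 4).
h: a_k = 0, 0, -36, 0, 102, 0, -423/2, …
ICs: h(0) = 0, h′(0) = 0, h′′(0) = -72, h′′′(0) = 0.

f: a_k = 0, 9, 0, -27/2, 0, 243/40, 0, …
g: a_k = 0, -4, 0, 16/3, 0, -64/5, 0, …
Product ⇒ symmetric product L₀, ord ≤ 4.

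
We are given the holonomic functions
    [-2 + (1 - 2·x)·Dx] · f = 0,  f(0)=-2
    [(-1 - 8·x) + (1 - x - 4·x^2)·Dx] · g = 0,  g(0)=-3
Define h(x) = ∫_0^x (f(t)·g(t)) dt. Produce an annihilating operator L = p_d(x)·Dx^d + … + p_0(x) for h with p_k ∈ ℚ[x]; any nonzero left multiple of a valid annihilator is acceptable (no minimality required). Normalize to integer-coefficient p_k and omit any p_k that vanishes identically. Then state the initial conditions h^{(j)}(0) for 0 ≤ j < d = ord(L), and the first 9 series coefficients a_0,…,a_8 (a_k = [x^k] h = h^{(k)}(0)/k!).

f: a_k = -2, -4, -8, -16, -32, -64, -128, -256, -512, …
g: a_k = -3, -3, -15, -27, -87, -195, -543, -1323, -3495, …
Product ⇒ symmetric product L₀, ord ≤ 1.
Integrate: L := L₀·Dx.
L = (-3 - 4·x + 24·x^2)·Dx + (1 - 3·x - 2·x^2 + 8·x^3)·Dx^2  (order 2).
h: a_k = 0, 6, 9, 22, 93/2, 546/5, 247, 4050/7, 5373/4, …
ICs: h(0) = 0, h′(0) = 6.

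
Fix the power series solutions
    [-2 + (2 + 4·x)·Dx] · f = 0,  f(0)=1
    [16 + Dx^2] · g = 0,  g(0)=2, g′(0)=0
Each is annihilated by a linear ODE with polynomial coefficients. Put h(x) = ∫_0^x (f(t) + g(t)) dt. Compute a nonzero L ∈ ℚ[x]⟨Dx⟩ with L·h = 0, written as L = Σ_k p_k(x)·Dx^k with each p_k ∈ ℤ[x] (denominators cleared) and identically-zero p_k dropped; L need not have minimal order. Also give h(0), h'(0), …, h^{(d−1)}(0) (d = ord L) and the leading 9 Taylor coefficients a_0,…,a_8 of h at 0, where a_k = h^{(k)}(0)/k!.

L = (-304 - 1024·x - 1024·x^2)·Dx + (240 + 1504·x + 3072·x^2 + 2048·x^3)·Dx^2 + (-19 - 64·x - 64·x^2)·Dx^3 + (15 + 94·x + 192·x^2 + 128·x^3)·Dx^4  (order 4).
h: a_k = 0, 3, 1/2, -11/2, 1/8, 497/120, 7/48, -9137/5040, 33/128, …
ICs: h(0) = 0, h′(0) = 3, h′′(0) = 1, h′′′(0) = -33.

f: a_k = 1, 1, -1/2, 1/2, -5/8, 7/8, -21/16, 33/16, -429/128, …
g: a_k = 2, 0, -16, 0, 64/3, 0, -512/45, 0, 1024/315, …
h₀=f+g: left-lcm gives L₀, ord ≤ 3.
∫: right-multiply L₀ by Dx.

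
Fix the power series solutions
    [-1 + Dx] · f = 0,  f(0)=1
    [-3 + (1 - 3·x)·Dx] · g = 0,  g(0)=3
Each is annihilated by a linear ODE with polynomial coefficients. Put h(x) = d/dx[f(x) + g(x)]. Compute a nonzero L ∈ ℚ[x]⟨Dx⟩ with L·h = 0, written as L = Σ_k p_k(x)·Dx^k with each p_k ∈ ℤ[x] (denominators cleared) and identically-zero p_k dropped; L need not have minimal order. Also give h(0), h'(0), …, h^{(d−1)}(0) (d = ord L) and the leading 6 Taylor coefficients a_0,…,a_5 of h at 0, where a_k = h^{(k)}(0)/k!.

f: a_k = 1, 1, 1/2, 1/6, 1/24, 1/120, …
g: a_k = 3, 9, 27, 81, 243, 729, …
f+g: L₀ = lclm(L_f,L_g), ord ≤ 1+1.
h₀' ⇒ L via d/dx closure of L₀.
L = (48 + 18·x) + (-53 - 6·x + 9·x^2)·Dx + (5 - 12·x - 9·x^2)·Dx^2  (order 2).
h: a_k = 10, 55, 487/2, 5833/6, 87481/24, 1574641/120, …
ICs: h(0) = 10, h′(0) = 55.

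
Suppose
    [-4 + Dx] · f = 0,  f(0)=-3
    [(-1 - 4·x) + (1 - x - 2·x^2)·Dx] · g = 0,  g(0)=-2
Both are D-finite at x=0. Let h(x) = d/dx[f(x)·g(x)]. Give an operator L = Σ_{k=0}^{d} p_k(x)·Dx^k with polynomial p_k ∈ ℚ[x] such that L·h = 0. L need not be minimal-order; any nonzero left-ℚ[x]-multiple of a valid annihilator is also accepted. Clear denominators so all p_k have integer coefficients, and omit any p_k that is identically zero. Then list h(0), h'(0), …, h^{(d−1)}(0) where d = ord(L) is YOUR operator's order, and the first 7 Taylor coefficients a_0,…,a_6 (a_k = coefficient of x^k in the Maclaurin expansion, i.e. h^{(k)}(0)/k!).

f: a_k = -3, -12, -24, -32, -32, -128/5, -256/15, …
g: a_k = -2, -2, -6, -10, -22, -42, -86, …
L₀ := L_f ⊗_s L_g (sym. prod.), ord ≤ 1.
Differentiate: ansatz ord ≤ ord L₀ ⇒ L.
L = (30 + 4·x - 72·x^2 + 64·x^4) + (-5 + 5·x + 18·x^2 - 8·x^3 - 16·x^4)·Dx  (order 1).
h: a_k = 30, 180, 642, 1832, 4686, 11324, 79406/3, …
ICs: h(0) = 30.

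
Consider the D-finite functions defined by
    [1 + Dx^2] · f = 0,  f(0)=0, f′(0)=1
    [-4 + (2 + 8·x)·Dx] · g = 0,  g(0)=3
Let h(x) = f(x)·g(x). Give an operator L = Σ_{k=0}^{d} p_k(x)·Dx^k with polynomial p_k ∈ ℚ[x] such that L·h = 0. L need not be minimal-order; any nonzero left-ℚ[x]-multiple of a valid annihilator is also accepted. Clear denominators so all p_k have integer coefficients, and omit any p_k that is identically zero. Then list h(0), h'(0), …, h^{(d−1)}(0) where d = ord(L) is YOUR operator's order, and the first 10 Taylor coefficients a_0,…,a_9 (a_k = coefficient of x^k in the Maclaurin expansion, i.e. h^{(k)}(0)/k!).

L = (13 + 8·x + 16·x^2) + (-4 - 16·x)·Dx + (1 + 8·x + 16·x^2)·Dx^2  (order 2).
h: a_k = 0, 3, 6, -13/2, 11, -1159/40, 1641/20, -83009/336, 653603/840, -61260163/24192, …
ICs: h(0) = 0, h′(0) = 3.

f: a_k = 0, 1, 0, -1/6, 0, 1/120, 0, -1/5040, 0, 1/362880, …
g: a_k = 3, 6, -6, 12, -30, 84, -252, 792, -2574, 8580, …
Sym-product of L_f,L_g gives L₀ (≤ ord 2).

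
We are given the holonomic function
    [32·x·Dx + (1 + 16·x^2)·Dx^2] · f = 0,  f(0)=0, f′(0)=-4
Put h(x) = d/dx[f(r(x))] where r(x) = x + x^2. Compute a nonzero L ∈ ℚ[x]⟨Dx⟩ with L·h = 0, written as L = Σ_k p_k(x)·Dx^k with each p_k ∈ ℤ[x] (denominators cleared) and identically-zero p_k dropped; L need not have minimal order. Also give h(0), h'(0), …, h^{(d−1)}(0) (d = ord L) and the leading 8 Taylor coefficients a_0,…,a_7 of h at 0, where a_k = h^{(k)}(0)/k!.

L = (-2 + 32·x + 128·x^2 + 192·x^3 + 96·x^4) + (1 + 2·x + 16·x^2 + 64·x^3 + 80·x^4 + 32·x^5)·Dx  (order 1).
h: a_k = -4, -8, 64, 256, -704, -6016, 2048, 114688, …
ICs: h(0) = -4.

f: a_k = 0, -4, 0, 64/3, 0, -1024/5, 0, 16384/7, …
Substitute x→r, Dx→(1/r')Dx; clear ⇒ L₀.
Derive L from L₀ (diff closure).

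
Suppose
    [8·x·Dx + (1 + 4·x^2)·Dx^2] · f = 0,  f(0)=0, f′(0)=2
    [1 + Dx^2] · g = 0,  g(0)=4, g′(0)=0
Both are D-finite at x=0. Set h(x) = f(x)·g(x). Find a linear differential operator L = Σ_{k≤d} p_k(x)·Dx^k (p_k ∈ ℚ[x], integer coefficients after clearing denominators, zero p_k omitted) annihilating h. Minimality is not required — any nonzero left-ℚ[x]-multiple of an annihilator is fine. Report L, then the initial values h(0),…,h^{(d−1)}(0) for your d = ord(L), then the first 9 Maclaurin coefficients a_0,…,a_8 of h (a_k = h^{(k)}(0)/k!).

L = (85 + 944·x^2 + 416·x^4 + 256·x^6 + 256·x^8) + (144·x + 704·x^3 + 768·x^5 + 1024·x^7)·Dx + (90 + 992·x^2 + 576·x^4 + 512·x^6 + 512·x^8)·Dx^2 + (144·x + 704·x^3 + 768·x^5 + 1024·x^7)·Dx^3 + (5 + 48·x^2 + 160·x^4 + 256·x^6 + 256·x^8)·Dx^4  (order 4).
h: a_k = 0, 8, 0, -44/3, 0, 469/15, 0, -54431/630, 0, …
ICs: h(0) = 0, h′(0) = 8, h′′(0) = 0, h′′′(0) = -88.

f: a_k = 0, 2, 0, -8/3, 0, 32/5, 0, -128/7, 0, …
g: a_k = 4, 0, -2, 0, 1/6, 0, -1/180, 0, 1/10080, …
Sym-product of L_f,L_g gives L₀ (≤ ord 4).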